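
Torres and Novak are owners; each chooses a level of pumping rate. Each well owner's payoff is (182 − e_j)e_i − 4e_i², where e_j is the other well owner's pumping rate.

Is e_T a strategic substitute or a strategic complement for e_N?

strategic substitutes

Torres's payoff is (182 − e_N)e_T − 4e_T².
∂π/∂e_T = 182 − e_N − 8e_T = 0, so e_T = 22.75 − 0.125e_N.
The best-response slope de_T/de_N = −0.125 < 0: the reaction function is downward-sloping, so the choices are strategic substitutes.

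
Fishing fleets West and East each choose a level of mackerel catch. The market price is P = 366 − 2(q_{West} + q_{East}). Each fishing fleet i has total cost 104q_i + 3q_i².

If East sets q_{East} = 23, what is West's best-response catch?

21.6

Fishing fleet West's profit: π = q_{West}(366 − 2(q_{West} + q_{East})) − 104q_{West} − 3q_{West}².
∂π/∂q_{West} = 262 − 10q_{West} − 2q_{East} = 0, so q_{West} = 26.2 − 0.2q_{East}.
At q_{East} = 23: q_{West} = 26.2 − 0.2·23 = 21.6.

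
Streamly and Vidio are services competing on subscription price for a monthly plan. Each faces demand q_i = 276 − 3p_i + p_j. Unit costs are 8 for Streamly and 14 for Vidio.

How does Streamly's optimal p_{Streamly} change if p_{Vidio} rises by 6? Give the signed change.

1

Streamly's profit: π = (p_{Streamly} − 8)(276 − 3p_{Streamly} + p_{Vidio}).
∂π/∂p_{Streamly} = 300 − 6p_{Streamly} + p_{Vidio} = 0 ⇒ p_{Streamly} = 50 + (1/6)p_{Vidio}.
The reaction-function slope is 1/6, so a 6-unit rise in p_{Vidio} moves p_{Streamly} by 1/6 × 6 = 1. Streamly's best response rises — the actions are strategic complements.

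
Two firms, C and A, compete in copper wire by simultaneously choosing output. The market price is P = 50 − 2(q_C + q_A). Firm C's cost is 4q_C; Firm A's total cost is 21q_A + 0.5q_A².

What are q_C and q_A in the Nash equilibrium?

Firm C's profit: π = q_C(50 − 2(q_C + q_A)) − 4q_C.
∂π/∂q_C = 46 − 4q_C − 2q_A = 0, so q_C = 11.5 − 0.5q_A.
For A: ∂π/∂q_A = 29 − 5q_A − 2q_C = 0 ⇒ q_A = 5.8 − 0.4q_C.
Plugging q_A into C's best response: q_C = 11.5 − 0.5(5.8 − 0.4q_C) ⇒ 0.8q_C = 8.6, so q_C = 10.75.
Then q_A = 5.8 − 0.4·10.75 = 1.5.

10.75, 1.5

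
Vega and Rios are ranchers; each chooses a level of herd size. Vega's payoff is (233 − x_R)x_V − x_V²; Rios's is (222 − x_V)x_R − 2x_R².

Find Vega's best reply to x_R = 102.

Expanding Vega's payoff: 233x_V − x_Rx_V − x_V².
∂π/∂x_V = 233 − x_R − 2x_V = 0, so x_V = 116.5 − 0.5x_R.
At x_R = 102: x_V = 116.5 − 0.5·102 = 65.5.

65.5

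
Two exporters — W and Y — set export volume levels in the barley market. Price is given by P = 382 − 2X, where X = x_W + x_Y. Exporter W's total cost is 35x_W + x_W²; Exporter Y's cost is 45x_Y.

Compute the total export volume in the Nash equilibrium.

102.1

Exporter W's profit: π = x_W(382 − 2(x_W + x_Y)) − 35x_W − x_W².
∂π/∂x_W = 347 − 6x_W − 2x_Y = 0, so x_W = 347/6 − (1/3)x_Y.
For Y: ∂π/∂x_Y = 337 − 4x_Y − 2x_W = 0 ⇒ x_Y = 84.25 − 0.5x_W.
Plugging x_Y into W's best response: x_W = 347/6 − (1/3)(84.25 − 0.5x_W) ⇒ (5/6)x_W = 29.75, so x_W = 35.7.
Then x_Y = 84.25 − 0.5·35.7 = 66.4.
Total export volume: 35.7 + 66.4 = 102.1.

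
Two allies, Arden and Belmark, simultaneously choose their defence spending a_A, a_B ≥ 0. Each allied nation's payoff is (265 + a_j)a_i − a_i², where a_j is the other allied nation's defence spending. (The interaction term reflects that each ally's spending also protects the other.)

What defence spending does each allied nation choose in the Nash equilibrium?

265

Arden's payoff is (265 + a_B)a_A − a_A².
∂π/∂a_A = 265 + a_B − 2a_A = 0, so a_A = 132.5 + 0.5a_B.
Setting a_A = a_B in the reaction function: a_A = 132.5 + 0.5a_A, so a_A = 132.5 / 0.5 = 265.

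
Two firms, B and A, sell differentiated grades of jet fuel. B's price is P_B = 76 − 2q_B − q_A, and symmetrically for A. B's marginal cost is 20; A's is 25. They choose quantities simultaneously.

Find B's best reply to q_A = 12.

Firm B's profit: π = q_B(76 − 2q_B − q_A) − 20q_B.
∂π/∂q_B = 56 − 4q_B − q_A = 0 ⇒ q_B = 14 − 0.25q_A.
At q_A = 12: q_B = 14 − 0.25·12 = 11.

11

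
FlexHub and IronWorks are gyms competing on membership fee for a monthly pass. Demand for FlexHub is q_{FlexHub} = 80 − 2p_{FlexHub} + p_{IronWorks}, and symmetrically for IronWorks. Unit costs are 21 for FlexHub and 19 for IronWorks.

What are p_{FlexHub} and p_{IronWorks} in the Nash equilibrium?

FlexHub's profit: π = (p_{FlexHub} − 21)(80 − 2p_{FlexHub} + p_{IronWorks}).
∂π/∂p_{FlexHub} = 122 − 4p_{FlexHub} + p_{IronWorks} = 0 ⇒ p_{FlexHub} = 30.5 + 0.25p_{IronWorks}.
Similarly p_{IronWorks} = 29.5 + 0.25p_{FlexHub}.
Substituting the second reaction function into the first: p_{FlexHub} = 30.5 + 0.25(29.5 + 0.25p_{FlexHub}), which gives 0.9375p_{FlexHub} = 37.875 ⇒ p_{FlexHub} = 40.4.
Then p_{IronWorks} = 29.5 + 0.25·40.4 = 39.6.

40.4, 39.6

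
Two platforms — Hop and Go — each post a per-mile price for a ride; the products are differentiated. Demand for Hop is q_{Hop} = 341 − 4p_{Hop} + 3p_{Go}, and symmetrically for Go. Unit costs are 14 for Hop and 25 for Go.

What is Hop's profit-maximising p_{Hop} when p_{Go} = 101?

87.5

Hop's profit: π = (p_{Hop} − 14)(341 − 4p_{Hop} + 3p_{Go}).
∂π/∂p_{Hop} = 397 − 8p_{Hop} + 3p_{Go} = 0 ⇒ p_{Hop} = 49.625 + 0.375p_{Go}.
At p_{Go} = 101: p_{Hop} = 49.625 + 0.375·101 = 87.5.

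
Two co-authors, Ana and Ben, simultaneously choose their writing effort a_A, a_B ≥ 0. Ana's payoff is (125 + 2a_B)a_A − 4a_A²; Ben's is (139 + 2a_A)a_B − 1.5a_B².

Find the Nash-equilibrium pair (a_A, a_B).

Expanding Ana's payoff: 125a_A + 2a_Ba_A − 4a_A².
∂π/∂a_A = 125 + 2a_B − 8a_A = 0, so a_A = 15.625 + 0.25a_B.
Likewise for Ben: a_B = 139/3 + (2/3)a_A.
Plugging a_B into Ana's best response: a_A = 15.625 + 0.25(139/3 + (2/3)a_A) ⇒ (5/6)a_A = 653/24, so a_A = 32.65.
Then a_B = 139/3 + (2/3)·32.65 = 68.1.

32.65, 68.1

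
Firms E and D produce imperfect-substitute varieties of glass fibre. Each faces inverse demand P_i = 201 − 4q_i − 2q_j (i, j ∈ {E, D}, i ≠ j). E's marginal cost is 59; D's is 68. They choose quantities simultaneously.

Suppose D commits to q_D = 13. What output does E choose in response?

14.5

Firm E's profit: π = q_E(201 − 4q_E − 2q_D) − 59q_E.
∂π/∂q_E = 142 − 8q_E − 2q_D = 0 ⇒ q_E = 17.75 − 0.25q_D.
At q_D = 13: q_E = 17.75 − 0.25·13 = 14.5.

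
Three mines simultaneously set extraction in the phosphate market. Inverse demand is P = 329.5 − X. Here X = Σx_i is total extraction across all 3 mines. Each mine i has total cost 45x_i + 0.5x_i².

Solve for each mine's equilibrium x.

A representative mine's profit is π_i = x_i(329.5 − X) − 45x_i − 0.5x_i², with X = x_i + Σ_{j≠i} x_j.
First-order condition: 284.5 − 3x_i − Σ_{j≠i} x_j = 0.
With identical mines, set every x_j = x: then 284.5 − 3x − 2x = 0, i.e. x = 284.5/5 = 56.9.

56.9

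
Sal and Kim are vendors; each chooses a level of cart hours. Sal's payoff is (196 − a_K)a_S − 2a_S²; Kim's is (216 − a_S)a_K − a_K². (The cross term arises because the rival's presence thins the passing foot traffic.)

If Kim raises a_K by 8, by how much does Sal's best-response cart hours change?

-2

Expanding Sal's payoff: 196a_S − a_Ka_S − 2a_S².
∂π/∂a_S = 196 − a_K − 4a_S = 0, so a_S = 49 − 0.25a_K.
The reaction-function slope is −0.25, so an 8-unit rise in a_K moves a_S by −0.25 × 8 = −2. Sal's best response falls — the actions are strategic substitutes.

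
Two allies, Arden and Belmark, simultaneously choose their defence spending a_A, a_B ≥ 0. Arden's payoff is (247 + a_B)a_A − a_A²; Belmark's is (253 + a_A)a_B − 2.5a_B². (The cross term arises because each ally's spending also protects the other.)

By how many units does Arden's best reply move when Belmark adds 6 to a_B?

Expanding Arden's payoff: 247a_A + a_Ba_A − a_A².
∂π/∂a_A = 247 + a_B − 2a_A = 0, so a_A = 123.5 + 0.5a_B.
The reaction-function slope is 0.5, so a 6-unit rise in a_B moves a_A by 0.5 × 6 = 3. Arden's best response rises — the actions are strategic complements.

3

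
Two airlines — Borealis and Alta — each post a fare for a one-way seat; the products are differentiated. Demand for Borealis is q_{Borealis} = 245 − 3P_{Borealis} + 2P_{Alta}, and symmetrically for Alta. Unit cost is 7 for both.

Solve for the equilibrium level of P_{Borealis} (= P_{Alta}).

Borealis's profit: π = (P_{Borealis} − 7)(245 − 3P_{Borealis} + 2P_{Alta}).
∂π/∂P_{Borealis} = 266 − 6P_{Borealis} + 2P_{Alta} = 0 ⇒ P_{Borealis} = 133/3 + (1/3)P_{Alta}.
By symmetry P_{Alta} = P_{Borealis}; substituting into the reaction function, (2/3)P_{Borealis} = 133/3 and P_{Borealis} = 66.5.

66.5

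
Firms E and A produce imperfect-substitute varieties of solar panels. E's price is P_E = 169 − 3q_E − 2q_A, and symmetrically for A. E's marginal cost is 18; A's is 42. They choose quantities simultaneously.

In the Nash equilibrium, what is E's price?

Firm E's profit: π = q_E(169 − 3q_E − 2q_A) − 18q_E.
∂π/∂q_E = 151 − 6q_E − 2q_A = 0 ⇒ q_E = 151/6 − (1/3)q_A.
Similarly q_A = 127/6 − (1/3)q_E.
Substituting the second reaction function into the first: q_E = 151/6 − (1/3)(127/6 − (1/3)q_E), which gives (8/9)q_E = 163/9 ⇒ q_E = 20.375.
Then q_A = 127/6 − (1/3)·20.375 = 14.375.
P_E = 169 − 3·20.375 − 2·14.375 = 79.125.

79.125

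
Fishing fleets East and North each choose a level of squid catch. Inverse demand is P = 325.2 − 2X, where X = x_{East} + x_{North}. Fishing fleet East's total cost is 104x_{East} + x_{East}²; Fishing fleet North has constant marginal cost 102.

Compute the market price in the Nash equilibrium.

191.68

Fishing fleet East's profit: π = x_{East}(325.2 − 2(x_{East} + x_{North})) − 104x_{East} − x_{East}².
∂π/∂x_{East} = 221.2 − 6x_{East} − 2x_{North} = 0, so x_{East} = 553/15 − (1/3)x_{North}.
For North: ∂π/∂x_{North} = 223.2 − 4x_{North} − 2x_{East} = 0 ⇒ x_{North} = 55.8 − 0.5x_{East}.
Plugging x_{North} into East's best response: x_{East} = 553/15 − (1/3)(55.8 − 0.5x_{East}) ⇒ (5/6)x_{East} = 274/15, so x_{East} = 21.92.
Then x_{North} = 55.8 − 0.5·21.92 = 44.84.
Equilibrium price: P = 325.2 − 2·66.76 = 191.68.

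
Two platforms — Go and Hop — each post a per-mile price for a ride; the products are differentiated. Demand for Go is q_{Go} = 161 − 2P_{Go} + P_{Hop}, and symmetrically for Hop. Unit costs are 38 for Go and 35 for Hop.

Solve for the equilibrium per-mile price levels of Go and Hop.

Go's profit: π = (P_{Go} − 38)(161 − 2P_{Go} + P_{Hop}).
∂π/∂P_{Go} = 237 − 4P_{Go} + P_{Hop} = 0 ⇒ P_{Go} = 59.25 + 0.25P_{Hop}.
Similarly P_{Hop} = 57.75 + 0.25P_{Go}.
Plugging P_{Hop} into Go's best response: P_{Go} = 59.25 + 0.25(57.75 + 0.25P_{Go}) ⇒ 0.9375P_{Go} = 73.6875, so P_{Go} = 78.6.
Then P_{Hop} = 57.75 + 0.25·78.6 = 77.4.

78.6, 77.4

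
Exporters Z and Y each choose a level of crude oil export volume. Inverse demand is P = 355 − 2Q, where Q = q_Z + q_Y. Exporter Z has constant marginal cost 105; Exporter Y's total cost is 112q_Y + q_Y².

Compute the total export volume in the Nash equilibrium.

74.3

Exporter Z's profit: π = q_Z(355 − 2(q_Z + q_Y)) − 105q_Z.
∂π/∂q_Z = 250 − 4q_Z − 2q_Y = 0, so q_Z = 62.5 − 0.5q_Y.
For Y: ∂π/∂q_Y = 243 − 6q_Y − 2q_Z = 0 ⇒ q_Y = 40.5 − (1/3)q_Z.
Substituting the second reaction function into the first: q_Z = 62.5 − 0.5(40.5 − (1/3)q_Z), which gives (5/6)q_Z = 42.25 ⇒ q_Z = 50.7.
Then q_Y = 40.5 − (1/3)·50.7 = 23.6.
Total export volume: 50.7 + 23.6 = 74.3.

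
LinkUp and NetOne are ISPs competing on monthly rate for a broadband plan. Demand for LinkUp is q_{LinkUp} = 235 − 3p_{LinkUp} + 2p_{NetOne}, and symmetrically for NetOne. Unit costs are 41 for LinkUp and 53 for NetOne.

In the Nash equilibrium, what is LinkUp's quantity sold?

152.25

LinkUp's profit: π = (p_{LinkUp} − 41)(235 − 3p_{LinkUp} + 2p_{NetOne}).
∂π/∂p_{LinkUp} = 358 − 6p_{LinkUp} + 2p_{NetOne} = 0 ⇒ p_{LinkUp} = 179/3 + (1/3)p_{NetOne}.
Similarly p_{NetOne} = 197/3 + (1/3)p_{LinkUp}.
Solving the two reaction functions simultaneously: (1 − (1/3)(1/3))p_{LinkUp} = 179/3 + (1/3)·(197/3), so (8/9)p_{LinkUp} = 734/9 and p_{LinkUp} = 91.75.
Then p_{NetOne} = 197/3 + (1/3)·91.75 = 96.25.
q_{LinkUp} = 235 − 3·91.75 + 2·96.25 = 152.25.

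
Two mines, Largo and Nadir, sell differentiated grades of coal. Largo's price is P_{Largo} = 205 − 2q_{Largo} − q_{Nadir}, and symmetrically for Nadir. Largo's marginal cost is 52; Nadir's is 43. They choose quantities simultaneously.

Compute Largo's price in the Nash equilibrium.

Mine Largo's profit: π = q_{Largo}(205 − 2q_{Largo} − q_{Nadir}) − 52q_{Largo}.
∂π/∂q_{Largo} = 153 − 4q_{Largo} − q_{Nadir} = 0 ⇒ q_{Largo} = 38.25 − 0.25q_{Nadir}.
Similarly q_{Nadir} = 40.5 − 0.25q_{Largo}.
Substituting the second reaction function into the first: q_{Largo} = 38.25 − 0.25(40.5 − 0.25q_{Largo}), which gives 0.9375q_{Largo} = 28.125 ⇒ q_{Largo} = 30.
Then q_{Nadir} = 40.5 − 0.25·30 = 33.
P_{Largo} = 205 − 2·30 − 33 = 112.

112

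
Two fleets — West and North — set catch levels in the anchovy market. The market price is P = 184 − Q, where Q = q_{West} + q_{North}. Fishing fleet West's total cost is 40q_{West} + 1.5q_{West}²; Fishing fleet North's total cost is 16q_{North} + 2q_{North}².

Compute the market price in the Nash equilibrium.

136

Fishing fleet West's profit: π = q_{West}(184 − (q_{West} + q_{North})) − 40q_{West} − 1.5q_{West}².
∂π/∂q_{West} = 144 − 5q_{West} − q_{North} = 0, so q_{West} = 28.8 − 0.2q_{North}.
For North: ∂π/∂q_{North} = 168 − 6q_{North} − q_{West} = 0 ⇒ q_{North} = 28 − (1/6)q_{West}.
Solving the two reaction functions simultaneously: (1 − (−0.2)(−1/6))q_{West} = 28.8 − 0.2·28, so (29/30)q_{West} = 23.2 and q_{West} = 24.
Then q_{North} = 28 − (1/6)·24 = 24.
Equilibrium price: P = 184 − 48 = 136.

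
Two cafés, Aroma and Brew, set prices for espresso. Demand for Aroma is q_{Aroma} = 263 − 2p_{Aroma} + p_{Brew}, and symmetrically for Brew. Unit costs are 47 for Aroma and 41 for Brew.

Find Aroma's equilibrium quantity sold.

Aroma's profit: π = (p_{Aroma} − 47)(263 − 2p_{Aroma} + p_{Brew}).
∂π/∂p_{Aroma} = 357 − 4p_{Aroma} + p_{Brew} = 0 ⇒ p_{Aroma} = 89.25 + 0.25p_{Brew}.
Similarly p_{Brew} = 86.25 + 0.25p_{Aroma}.
Plugging p_{Brew} into Aroma's best response: p_{Aroma} = 89.25 + 0.25(86.25 + 0.25p_{Aroma}) ⇒ 0.9375p_{Aroma} = 110.8125, so p_{Aroma} = 118.2.
Then p_{Brew} = 86.25 + 0.25·118.2 = 115.8.
q_{Aroma} = 263 − 2·118.2 + 115.8 = 142.4.

142.4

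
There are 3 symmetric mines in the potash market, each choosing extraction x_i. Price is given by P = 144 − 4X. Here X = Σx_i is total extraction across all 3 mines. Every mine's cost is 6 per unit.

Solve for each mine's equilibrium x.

8.625

A representative mine's profit is π_i = x_i(144 − 4X) − 6x_i, with X = x_i + Σ_{j≠i} x_j.
First-order condition: 138 − 8x_i − 4Σ_{j≠i} x_j = 0.
With identical mines, set every x_j = x: then 138 − 8x − 8x = 0, i.e. x = 138/16 = 8.625.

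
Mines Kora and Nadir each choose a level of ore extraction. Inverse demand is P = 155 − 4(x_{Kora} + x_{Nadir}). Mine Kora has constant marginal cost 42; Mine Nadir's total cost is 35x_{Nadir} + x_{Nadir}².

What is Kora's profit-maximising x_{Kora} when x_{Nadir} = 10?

Mine Kora's profit: π = x_{Kora}(155 − 4(x_{Kora} + x_{Nadir})) − 42x_{Kora}.
∂π/∂x_{Kora} = 113 − 8x_{Kora} − 4x_{Nadir} = 0, so x_{Kora} = 14.125 − 0.5x_{Nadir}.
At x_{Nadir} = 10: x_{Kora} = 14.125 − 0.5·10 = 9.125.

9.125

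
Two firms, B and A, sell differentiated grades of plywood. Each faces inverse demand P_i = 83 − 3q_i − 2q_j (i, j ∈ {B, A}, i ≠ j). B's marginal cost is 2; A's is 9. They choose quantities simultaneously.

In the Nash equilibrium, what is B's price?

33.6875

Firm B's profit: π = q_B(83 − 3q_B − 2q_A) − 2q_B.
∂π/∂q_B = 81 − 6q_B − 2q_A = 0 ⇒ q_B = 13.5 − (1/3)q_A.
Similarly q_A = 37/3 − (1/3)q_B.
Plugging q_A into B's best response: q_B = 13.5 − (1/3)(37/3 − (1/3)q_B) ⇒ (8/9)q_B = 169/18, so q_B = 10.5625.
Then q_A = 37/3 − (1/3)·10.5625 = 8.8125.
P_B = 83 − 3·10.5625 − 2·8.8125 = 33.6875.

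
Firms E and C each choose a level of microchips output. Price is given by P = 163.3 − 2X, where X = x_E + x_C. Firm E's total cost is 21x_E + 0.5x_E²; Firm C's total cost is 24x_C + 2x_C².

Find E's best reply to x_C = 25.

Firm E's profit: π = x_E(163.3 − 2(x_E + x_C)) − 21x_E − 0.5x_E².
∂π/∂x_E = 142.3 − 5x_E − 2x_C = 0, so x_E = 28.46 − 0.4x_C.
At x_C = 25: x_E = 28.46 − 0.4·25 = 18.46.

18.46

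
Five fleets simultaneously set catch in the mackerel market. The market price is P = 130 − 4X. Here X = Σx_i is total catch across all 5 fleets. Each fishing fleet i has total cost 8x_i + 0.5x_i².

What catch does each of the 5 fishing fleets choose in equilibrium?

A representative fishing fleet's profit is π_i = x_i(130 − 4X) − 8x_i − 0.5x_i², with X = x_i + Σ_{j≠i} x_j.
First-order condition: 122 − 9x_i − 4Σ_{j≠i} x_j = 0.
Imposing symmetry (x_j = x for all j) turns Σ_{j≠i} x_j into 4x, so 122 = 25x and x = 4.88.

4.88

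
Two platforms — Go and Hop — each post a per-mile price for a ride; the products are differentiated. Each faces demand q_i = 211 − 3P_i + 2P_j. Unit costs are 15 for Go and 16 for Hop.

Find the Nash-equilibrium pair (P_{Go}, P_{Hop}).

Go's profit: π = (P_{Go} − 15)(211 − 3P_{Go} + 2P_{Hop}).
∂π/∂P_{Go} = 256 − 6P_{Go} + 2P_{Hop} = 0 ⇒ P_{Go} = 128/3 + (1/3)P_{Hop}.
Similarly P_{Hop} = 259/6 + (1/3)P_{Go}.
Substituting the second reaction function into the first: P_{Go} = 128/3 + (1/3)(259/6 + (1/3)P_{Go}), which gives (8/9)P_{Go} = 1027/18 ⇒ P_{Go} = 64.1875.
Then P_{Hop} = 259/6 + (1/3)·64.1875 = 64.5625.

64.1875, 64.5625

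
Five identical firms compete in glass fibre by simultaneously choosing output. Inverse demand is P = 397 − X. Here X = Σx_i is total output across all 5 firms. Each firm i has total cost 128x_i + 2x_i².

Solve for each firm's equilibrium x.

A representative firm's profit is π_i = x_i(397 − X) − 128x_i − 2x_i², with X = x_i + Σ_{j≠i} x_j.
First-order condition: 269 − 6x_i − Σ_{j≠i} x_j = 0.
With identical firms, set every x_j = x: then 269 − 6x − 4x = 0, i.e. x = 269/10 = 26.9.

26.9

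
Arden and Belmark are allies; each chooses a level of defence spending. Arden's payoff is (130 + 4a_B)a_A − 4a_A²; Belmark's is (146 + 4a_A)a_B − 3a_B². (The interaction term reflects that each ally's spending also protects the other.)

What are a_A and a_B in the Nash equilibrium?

Expanding Arden's payoff: 130a_A + 4a_Ba_A − 4a_A².
∂π/∂a_A = 130 + 4a_B − 8a_A = 0, so a_A = 16.25 + 0.5a_B.
Likewise for Belmark: a_B = 73/3 + (2/3)a_A.
Substituting the second reaction function into the first: a_A = 16.25 + 0.5(73/3 + (2/3)a_A), which gives (2/3)a_A = 341/12 ⇒ a_A = 42.625.
Then a_B = 73/3 + (2/3)·42.625 = 52.75.

42.625, 52.75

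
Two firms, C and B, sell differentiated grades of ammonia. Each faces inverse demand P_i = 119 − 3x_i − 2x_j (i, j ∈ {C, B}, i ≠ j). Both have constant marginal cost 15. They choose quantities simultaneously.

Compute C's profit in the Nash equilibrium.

507

Firm C's profit: π = x_C(119 − 3x_C − 2x_B) − 15x_C.
∂π/∂x_C = 104 − 6x_C − 2x_B = 0 ⇒ x_C = 52/3 − (1/3)x_B.
Setting x_C = x_B in the reaction function: x_C = 52/3 − (1/3)x_C, so x_C = (52/3) / (4/3) = 13.
P_C = 119 − 3·13 − 2·13 = 54.
Profit = (54 − 15)·13 = 507.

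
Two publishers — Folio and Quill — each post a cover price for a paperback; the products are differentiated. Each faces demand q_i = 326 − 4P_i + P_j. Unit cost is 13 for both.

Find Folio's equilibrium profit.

Folio's profit: π = (P_{Folio} − 13)(326 − 4P_{Folio} + P_{Quill}).
∂π/∂P_{Folio} = 378 − 8P_{Folio} + P_{Quill} = 0 ⇒ P_{Folio} = 47.25 + 0.125P_{Quill}.
Setting P_{Folio} = P_{Quill} in the reaction function: P_{Folio} = 47.25 + 0.125P_{Folio}, so P_{Folio} = 47.25 / 0.875 = 54.
q_{Folio} = 326 − 4·54 + 54 = 164.
Profit = (54 − 13)·164 = 6724.

6724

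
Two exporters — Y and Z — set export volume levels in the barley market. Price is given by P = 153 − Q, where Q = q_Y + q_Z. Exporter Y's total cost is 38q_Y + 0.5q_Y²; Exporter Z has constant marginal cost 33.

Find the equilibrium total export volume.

71

Exporter Y's profit: π = q_Y(153 − (q_Y + q_Z)) − 38q_Y − 0.5q_Y².
∂π/∂q_Y = 115 − 3q_Y − q_Z = 0, so q_Y = 115/3 − (1/3)q_Z.
For Z: ∂π/∂q_Z = 120 − 2q_Z − q_Y = 0 ⇒ q_Z = 60 − 0.5q_Y.
Plugging q_Z into Y's best response: q_Y = 115/3 − (1/3)(60 − 0.5q_Y) ⇒ (5/6)q_Y = 55/3, so q_Y = 22.
Then q_Z = 60 − 0.5·22 = 49.
Total export volume: 22 + 49 = 71.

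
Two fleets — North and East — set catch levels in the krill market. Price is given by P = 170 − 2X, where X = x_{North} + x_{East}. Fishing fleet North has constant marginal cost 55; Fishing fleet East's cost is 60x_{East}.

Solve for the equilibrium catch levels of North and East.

Fishing fleet North's profit: π = x_{North}(170 − 2(x_{North} + x_{East})) − 55x_{North}.
∂π/∂x_{North} = 115 − 4x_{North} − 2x_{East} = 0, so x_{North} = 28.75 − 0.5x_{East}.
By the same steps for East: x_{East} = 27.5 − 0.5x_{North}.
Plugging x_{East} into North's best response: x_{North} = 28.75 − 0.5(27.5 − 0.5x_{North}) ⇒ 0.75x_{North} = 15, so x_{North} = 20.
Then x_{East} = 27.5 − 0.5·20 = 17.5.

20, 17.5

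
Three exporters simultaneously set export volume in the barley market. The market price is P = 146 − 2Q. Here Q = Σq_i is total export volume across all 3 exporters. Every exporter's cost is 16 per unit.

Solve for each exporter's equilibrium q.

16.25

A representative exporter's profit is π_i = q_i(146 − 2Q) − 16q_i, with Q = q_i + Σ_{j≠i} q_j.
First-order condition: 130 − 4q_i − 2Σ_{j≠i} q_j = 0.
Imposing symmetry (q_j = q for all j) turns Σ_{j≠i} q_j into 2q, so 130 = 8q and q = 16.25.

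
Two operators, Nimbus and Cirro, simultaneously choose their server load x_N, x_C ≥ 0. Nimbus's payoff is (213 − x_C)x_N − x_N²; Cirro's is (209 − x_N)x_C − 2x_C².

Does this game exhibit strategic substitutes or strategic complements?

Expanding Nimbus's payoff: 213x_N − x_Cx_N − x_N².
∂π/∂x_N = 213 − x_C − 2x_N = 0, so x_N = 106.5 − 0.5x_C.
The best-response slope dx_N/dx_C = −0.5 < 0: the reaction function is downward-sloping, so the choices are strategic substitutes.

strategic substitutes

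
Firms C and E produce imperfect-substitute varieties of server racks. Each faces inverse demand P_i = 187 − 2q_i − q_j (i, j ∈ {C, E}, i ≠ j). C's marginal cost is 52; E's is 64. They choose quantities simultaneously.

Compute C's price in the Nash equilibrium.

Firm C's profit: π = q_C(187 − 2q_C − q_E) − 52q_C.
∂π/∂q_C = 135 − 4q_C − q_E = 0 ⇒ q_C = 33.75 − 0.25q_E.
Similarly q_E = 30.75 − 0.25q_C.
Plugging q_E into C's best response: q_C = 33.75 − 0.25(30.75 − 0.25q_C) ⇒ 0.9375q_C = 26.0625, so q_C = 27.8.
Then q_E = 30.75 − 0.25·27.8 = 23.8.
P_C = 187 − 2·27.8 − 23.8 = 107.6.

107.6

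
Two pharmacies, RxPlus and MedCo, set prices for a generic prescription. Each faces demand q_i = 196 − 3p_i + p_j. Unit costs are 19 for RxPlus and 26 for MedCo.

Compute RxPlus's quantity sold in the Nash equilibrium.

RxPlus's profit: π = (p_{RxPlus} − 19)(196 − 3p_{RxPlus} + p_{MedCo}).
∂π/∂p_{RxPlus} = 253 − 6p_{RxPlus} + p_{MedCo} = 0 ⇒ p_{RxPlus} = 253/6 + (1/6)p_{MedCo}.
Similarly p_{MedCo} = 137/3 + (1/6)p_{RxPlus}.
Plugging p_{MedCo} into RxPlus's best response: p_{RxPlus} = 253/6 + (1/6)(137/3 + (1/6)p_{RxPlus}) ⇒ (35/36)p_{RxPlus} = 448/9, so p_{RxPlus} = 51.2.
Then p_{MedCo} = 137/3 + (1/6)·51.2 = 54.2.
q_{RxPlus} = 196 − 3·51.2 + 54.2 = 96.6.

96.6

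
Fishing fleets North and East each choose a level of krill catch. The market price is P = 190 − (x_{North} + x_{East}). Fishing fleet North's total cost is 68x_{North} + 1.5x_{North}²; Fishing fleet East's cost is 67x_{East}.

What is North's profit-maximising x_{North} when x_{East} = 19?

Fishing fleet North's profit: π = x_{North}(190 − (x_{North} + x_{East})) − 68x_{North} − 1.5x_{North}².
∂π/∂x_{North} = 122 − 5x_{North} − x_{East} = 0, so x_{North} = 24.4 − 0.2x_{East}.
At x_{East} = 19: x_{North} = 24.4 − 0.2·19 = 20.6.

20.6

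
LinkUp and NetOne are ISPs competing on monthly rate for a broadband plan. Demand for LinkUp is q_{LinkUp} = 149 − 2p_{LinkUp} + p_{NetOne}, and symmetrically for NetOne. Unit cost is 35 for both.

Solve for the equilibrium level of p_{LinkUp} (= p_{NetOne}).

73

LinkUp's profit: π = (p_{LinkUp} − 35)(149 − 2p_{LinkUp} + p_{NetOne}).
∂π/∂p_{LinkUp} = 219 − 4p_{LinkUp} + p_{NetOne} = 0 ⇒ p_{LinkUp} = 54.75 + 0.25p_{NetOne}.
By symmetry p_{NetOne} = p_{LinkUp}; substituting into the reaction function, 0.75p_{LinkUp} = 54.75 and p_{LinkUp} = 73.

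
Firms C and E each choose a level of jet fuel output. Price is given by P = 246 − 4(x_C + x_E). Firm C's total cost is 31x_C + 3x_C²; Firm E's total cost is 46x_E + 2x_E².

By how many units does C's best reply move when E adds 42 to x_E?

-12

Firm C's profit: π = x_C(246 − 4(x_C + x_E)) − 31x_C − 3x_C².
∂π/∂x_C = 215 − 14x_C − 4x_E = 0, so x_C = 215/14 − (2/7)x_E.
The reaction-function slope is −2/7, so a 42-unit rise in x_E moves x_C by −2/7 × 42 = −12. C's best response falls — the actions are strategic substitutes.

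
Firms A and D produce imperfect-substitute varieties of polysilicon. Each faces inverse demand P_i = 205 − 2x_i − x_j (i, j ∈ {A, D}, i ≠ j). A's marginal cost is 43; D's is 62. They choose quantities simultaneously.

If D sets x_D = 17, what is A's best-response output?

36.25

Firm A's profit: π = x_A(205 − 2x_A − x_D) − 43x_A.
∂π/∂x_A = 162 − 4x_A − x_D = 0 ⇒ x_A = 40.5 − 0.25x_D.
At x_D = 17: x_A = 40.5 − 0.25·17 = 36.25.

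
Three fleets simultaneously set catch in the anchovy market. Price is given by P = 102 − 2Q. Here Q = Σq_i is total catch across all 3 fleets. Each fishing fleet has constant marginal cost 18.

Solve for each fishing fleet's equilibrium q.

10.5

A representative fishing fleet's profit is π_i = q_i(102 − 2Q) − 18q_i, with Q = q_i + Σ_{j≠i} q_j.
First-order condition: 84 − 4q_i − 2Σ_{j≠i} q_j = 0.
In a symmetric equilibrium every fishing fleet chooses the same q, so Σ_{j≠i} q_j = 2q. The condition becomes 84 − 8q = 0, giving q = 84/8 = 10.5.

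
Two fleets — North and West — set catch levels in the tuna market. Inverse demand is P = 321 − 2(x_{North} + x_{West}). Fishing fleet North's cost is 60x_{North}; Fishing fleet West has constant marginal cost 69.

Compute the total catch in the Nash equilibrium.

Fishing fleet North's profit: π = x_{North}(321 − 2(x_{North} + x_{West})) − 60x_{North}.
∂π/∂x_{North} = 261 − 4x_{North} − 2x_{West} = 0, so x_{North} = 65.25 − 0.5x_{West}.
By the same steps for West: x_{West} = 63 − 0.5x_{North}.
Plugging x_{West} into North's best response: x_{North} = 65.25 − 0.5(63 − 0.5x_{North}) ⇒ 0.75x_{North} = 33.75, so x_{North} = 45.
Then x_{West} = 63 − 0.5·45 = 40.5.
Total catch: 45 + 40.5 = 85.5.

85.5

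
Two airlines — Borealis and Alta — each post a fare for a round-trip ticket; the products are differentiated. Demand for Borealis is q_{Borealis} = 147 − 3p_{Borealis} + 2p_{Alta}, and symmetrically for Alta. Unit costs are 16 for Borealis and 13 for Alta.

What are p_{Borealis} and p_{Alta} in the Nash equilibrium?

48.1875, 47.0625

Borealis's profit: π = (p_{Borealis} − 16)(147 − 3p_{Borealis} + 2p_{Alta}).
∂π/∂p_{Borealis} = 195 − 6p_{Borealis} + 2p_{Alta} = 0 ⇒ p_{Borealis} = 32.5 + (1/3)p_{Alta}.
Similarly p_{Alta} = 31 + (1/3)p_{Borealis}.
Solving the two reaction functions simultaneously: (1 − (1/3)(1/3))p_{Borealis} = 32.5 + (1/3)·31, so (8/9)p_{Borealis} = 257/6 and p_{Borealis} = 48.1875.
Then p_{Alta} = 31 + (1/3)·48.1875 = 47.0625.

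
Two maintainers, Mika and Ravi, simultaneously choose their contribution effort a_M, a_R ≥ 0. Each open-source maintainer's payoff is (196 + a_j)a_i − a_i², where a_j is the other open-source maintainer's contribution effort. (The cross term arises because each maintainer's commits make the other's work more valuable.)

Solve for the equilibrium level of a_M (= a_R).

Mika's payoff is (196 + a_R)a_M − a_M².
∂π/∂a_M = 196 + a_R − 2a_M = 0, so a_M = 98 + 0.5a_R.
By symmetry a_R = a_M; substituting into the reaction function, 0.5a_M = 98 and a_M = 196.

196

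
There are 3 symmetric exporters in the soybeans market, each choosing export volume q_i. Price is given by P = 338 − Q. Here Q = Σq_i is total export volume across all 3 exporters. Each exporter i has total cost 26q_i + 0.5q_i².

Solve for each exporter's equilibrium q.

62.4

A representative exporter's profit is π_i = q_i(338 − Q) − 26q_i − 0.5q_i², with Q = q_i + Σ_{j≠i} q_j.
First-order condition: 312 − 3q_i − Σ_{j≠i} q_j = 0.
In a symmetric equilibrium every exporter chooses the same q, so Σ_{j≠i} q_j = 2q. The condition becomes 312 − 5q = 0, giving q = 312/5 = 62.4.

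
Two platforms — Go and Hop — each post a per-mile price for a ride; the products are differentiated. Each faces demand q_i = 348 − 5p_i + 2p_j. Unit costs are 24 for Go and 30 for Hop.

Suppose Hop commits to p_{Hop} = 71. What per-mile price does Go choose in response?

Go's profit: π = (p_{Go} − 24)(348 − 5p_{Go} + 2p_{Hop}).
∂π/∂p_{Go} = 468 − 10p_{Go} + 2p_{Hop} = 0 ⇒ p_{Go} = 46.8 + 0.2p_{Hop}.
At p_{Hop} = 71: p_{Go} = 46.8 + 0.2·71 = 61.

61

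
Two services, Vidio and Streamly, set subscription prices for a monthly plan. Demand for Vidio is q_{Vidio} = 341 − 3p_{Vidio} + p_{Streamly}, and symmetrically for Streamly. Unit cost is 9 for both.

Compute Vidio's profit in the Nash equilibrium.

Vidio's profit: π = (p_{Vidio} − 9)(341 − 3p_{Vidio} + p_{Streamly}).
∂π/∂p_{Vidio} = 368 − 6p_{Vidio} + p_{Streamly} = 0 ⇒ p_{Vidio} = 184/3 + (1/6)p_{Streamly}.
By symmetry p_{Streamly} = p_{Vidio}; substituting into the reaction function, (5/6)p_{Vidio} = 184/3 and p_{Vidio} = 73.6.
q_{Vidio} = 341 − 3·73.6 + 73.6 = 193.8.
Profit = (73.6 − 9)·193.8 = 12519.48.

12519.48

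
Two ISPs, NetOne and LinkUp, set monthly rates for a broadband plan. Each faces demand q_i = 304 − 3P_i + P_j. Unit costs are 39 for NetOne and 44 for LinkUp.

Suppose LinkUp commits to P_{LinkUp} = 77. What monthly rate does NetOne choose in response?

83

NetOne's profit: π = (P_{NetOne} − 39)(304 − 3P_{NetOne} + P_{LinkUp}).
∂π/∂P_{NetOne} = 421 − 6P_{NetOne} + P_{LinkUp} = 0 ⇒ P_{NetOne} = 421/6 + (1/6)P_{LinkUp}.
At P_{LinkUp} = 77: P_{NetOne} = 421/6 + (1/6)·77 = 83.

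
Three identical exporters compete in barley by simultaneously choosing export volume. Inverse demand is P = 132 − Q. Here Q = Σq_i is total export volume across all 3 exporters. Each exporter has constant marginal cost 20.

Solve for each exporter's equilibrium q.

28

A representative exporter's profit is π_i = q_i(132 − Q) − 20q_i, with Q = q_i + Σ_{j≠i} q_j.
First-order condition: 112 − 2q_i − Σ_{j≠i} q_j = 0.
In a symmetric equilibrium every exporter chooses the same q, so Σ_{j≠i} q_j = 2q. The condition becomes 112 − 4q = 0, giving q = 112/4 = 28.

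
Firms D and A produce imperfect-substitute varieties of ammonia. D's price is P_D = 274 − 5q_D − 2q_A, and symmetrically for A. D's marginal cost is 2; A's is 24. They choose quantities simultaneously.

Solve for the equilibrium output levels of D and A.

Firm D's profit: π = q_D(274 − 5q_D − 2q_A) − 2q_D.
∂π/∂q_D = 272 − 10q_D − 2q_A = 0 ⇒ q_D = 27.2 − 0.2q_A.
Similarly q_A = 25 − 0.2q_D.
Solving the two reaction functions simultaneously: (1 − (−0.2)(−0.2))q_D = 27.2 − 0.2·25, so 0.96q_D = 22.2 and q_D = 23.125.
Then q_A = 25 − 0.2·23.125 = 20.375.

23.125, 20.375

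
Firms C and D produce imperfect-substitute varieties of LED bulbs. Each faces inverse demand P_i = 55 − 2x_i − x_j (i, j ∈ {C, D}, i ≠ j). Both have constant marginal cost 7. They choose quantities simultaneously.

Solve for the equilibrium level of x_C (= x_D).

9.6

Firm C's profit: π = x_C(55 − 2x_C − x_D) − 7x_C.
∂π/∂x_C = 48 − 4x_C − x_D = 0 ⇒ x_C = 12 − 0.25x_D.
The game is symmetric, so in equilibrium x_D = x_C: the reaction function gives 1.25x_C = 12, hence x_C = 9.6.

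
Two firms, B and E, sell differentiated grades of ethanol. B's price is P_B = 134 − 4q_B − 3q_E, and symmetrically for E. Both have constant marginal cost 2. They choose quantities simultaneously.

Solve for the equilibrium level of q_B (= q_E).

12

Firm B's profit: π = q_B(134 − 4q_B − 3q_E) − 2q_B.
∂π/∂q_B = 132 − 8q_B − 3q_E = 0 ⇒ q_B = 16.5 − 0.375q_E.
Setting q_B = q_E in the reaction function: q_B = 16.5 − 0.375q_B, so q_B = 16.5 / 1.375 = 12.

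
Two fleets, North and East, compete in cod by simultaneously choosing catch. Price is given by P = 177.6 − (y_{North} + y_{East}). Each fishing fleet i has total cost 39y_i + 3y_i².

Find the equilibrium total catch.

Fishing fleet North's profit: π = y_{North}(177.6 − (y_{North} + y_{East})) − 39y_{North} − 3y_{North}².
∂π/∂y_{North} = 138.6 − 8y_{North} − y_{East} = 0, so y_{North} = 17.325 − 0.125y_{East}.
Setting y_{North} = y_{East} in the reaction function: y_{North} = 17.325 − 0.125y_{North}, so y_{North} = 17.325 / 1.125 = 15.4.
Total catch: 15.4 + 15.4 = 30.8.

30.8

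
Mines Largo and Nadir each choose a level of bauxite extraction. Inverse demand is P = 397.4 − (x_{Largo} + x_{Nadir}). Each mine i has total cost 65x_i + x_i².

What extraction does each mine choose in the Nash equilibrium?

Mine Largo's profit: π = x_{Largo}(397.4 − (x_{Largo} + x_{Nadir})) − 65x_{Largo} − x_{Largo}².
∂π/∂x_{Largo} = 332.4 − 4x_{Largo} − x_{Nadir} = 0, so x_{Largo} = 83.1 − 0.25x_{Nadir}.
Setting x_{Largo} = x_{Nadir} in the reaction function: x_{Largo} = 83.1 − 0.25x_{Largo}, so x_{Largo} = 83.1 / 1.25 = 66.48.

66.48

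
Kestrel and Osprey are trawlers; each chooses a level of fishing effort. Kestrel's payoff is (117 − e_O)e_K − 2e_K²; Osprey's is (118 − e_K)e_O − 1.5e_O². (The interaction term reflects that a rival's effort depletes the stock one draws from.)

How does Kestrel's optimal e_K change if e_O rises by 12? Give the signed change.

-3

Expanding Kestrel's payoff: 117e_K − e_Oe_K − 2e_K².
∂π/∂e_K = 117 − e_O − 4e_K = 0, so e_K = 29.25 − 0.25e_O.
The reaction-function slope is −0.25, so a 12-unit rise in e_O moves e_K by −0.25 × 12 = −3. Kestrel's best response falls — the actions are strategic substitutes.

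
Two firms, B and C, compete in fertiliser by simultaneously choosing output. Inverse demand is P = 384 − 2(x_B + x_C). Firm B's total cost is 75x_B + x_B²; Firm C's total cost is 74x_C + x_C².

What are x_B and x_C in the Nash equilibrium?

38.5625, 38.8125

Firm B's profit: π = x_B(384 − 2(x_B + x_C)) − 75x_B − x_B².
∂π/∂x_B = 309 − 6x_B − 2x_C = 0, so x_B = 51.5 − (1/3)x_C.
By the same steps for C: x_C = 155/3 − (1/3)x_B.
Solving the two reaction functions simultaneously: (1 − (−1/3)(−1/3))x_B = 51.5 − (1/3)·(155/3), so (8/9)x_B = 617/18 and x_B = 38.5625.
Then x_C = 155/3 − (1/3)·38.5625 = 38.8125.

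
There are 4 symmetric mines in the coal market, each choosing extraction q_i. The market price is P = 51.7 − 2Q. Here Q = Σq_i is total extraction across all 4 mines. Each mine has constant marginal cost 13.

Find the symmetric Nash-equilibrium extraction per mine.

3.87

A representative mine's profit is π_i = q_i(51.7 − 2Q) − 13q_i, with Q = q_i + Σ_{j≠i} q_j.
First-order condition: 38.7 − 4q_i − 2Σ_{j≠i} q_j = 0.
In a symmetric equilibrium every mine chooses the same q, so Σ_{j≠i} q_j = 3q. The condition becomes 38.7 − 10q = 0, giving q = 38.7/10 = 3.87.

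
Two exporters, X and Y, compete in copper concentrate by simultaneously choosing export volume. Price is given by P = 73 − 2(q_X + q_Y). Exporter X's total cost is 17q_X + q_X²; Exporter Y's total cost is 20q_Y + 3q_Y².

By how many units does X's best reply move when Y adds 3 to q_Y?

-1

Exporter X's profit: π = q_X(73 − 2(q_X + q_Y)) − 17q_X − q_X².
∂π/∂q_X = 56 − 6q_X − 2q_Y = 0, so q_X = 28/3 − (1/3)q_Y.
The reaction-function slope is −1/3, so a 3-unit rise in q_Y moves q_X by −1/3 × 3 = −1. X's best response falls — the actions are strategic substitutes.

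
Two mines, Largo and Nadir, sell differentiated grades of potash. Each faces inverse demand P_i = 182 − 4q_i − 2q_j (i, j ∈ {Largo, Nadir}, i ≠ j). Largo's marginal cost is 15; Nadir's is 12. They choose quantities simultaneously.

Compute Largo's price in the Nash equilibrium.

81.4

Mine Largo's profit: π = q_{Largo}(182 − 4q_{Largo} − 2q_{Nadir}) − 15q_{Largo}.
∂π/∂q_{Largo} = 167 − 8q_{Largo} − 2q_{Nadir} = 0 ⇒ q_{Largo} = 20.875 − 0.25q_{Nadir}.
Similarly q_{Nadir} = 21.25 − 0.25q_{Largo}.
Plugging q_{Nadir} into Largo's best response: q_{Largo} = 20.875 − 0.25(21.25 − 0.25q_{Largo}) ⇒ 0.9375q_{Largo} = 15.5625, so q_{Largo} = 16.6.
Then q_{Nadir} = 21.25 − 0.25·16.6 = 17.1.
P_{Largo} = 182 − 4·16.6 − 2·17.1 = 81.4.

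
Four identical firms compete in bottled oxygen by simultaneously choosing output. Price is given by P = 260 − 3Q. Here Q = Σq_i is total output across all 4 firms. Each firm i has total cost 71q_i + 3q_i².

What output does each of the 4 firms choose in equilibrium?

A representative firm's profit is π_i = q_i(260 − 3Q) − 71q_i − 3q_i², with Q = q_i + Σ_{j≠i} q_j.
First-order condition: 189 − 12q_i − 3Σ_{j≠i} q_j = 0.
Imposing symmetry (q_j = q for all j) turns Σ_{j≠i} q_j into 3q, so 189 = 21q and q = 9.

9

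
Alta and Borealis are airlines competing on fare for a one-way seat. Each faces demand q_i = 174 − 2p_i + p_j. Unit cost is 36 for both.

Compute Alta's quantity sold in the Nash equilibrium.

Alta's profit: π = (p_{Alta} − 36)(174 − 2p_{Alta} + p_{Borealis}).
∂π/∂p_{Alta} = 246 − 4p_{Alta} + p_{Borealis} = 0 ⇒ p_{Alta} = 61.5 + 0.25p_{Borealis}.
By symmetry p_{Borealis} = p_{Alta}; substituting into the reaction function, 0.75p_{Alta} = 61.5 and p_{Alta} = 82.
q_{Alta} = 174 − 2·82 + 82 = 92.

92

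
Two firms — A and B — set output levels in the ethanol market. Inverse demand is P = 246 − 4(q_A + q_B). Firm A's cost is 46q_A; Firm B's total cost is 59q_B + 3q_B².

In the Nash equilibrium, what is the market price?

Firm A's profit: π = q_A(246 − 4(q_A + q_B)) − 46q_A.
∂π/∂q_A = 200 − 8q_A − 4q_B = 0, so q_A = 25 − 0.5q_B.
For B: ∂π/∂q_B = 187 − 14q_B − 4q_A = 0 ⇒ q_B = 187/14 − (2/7)q_A.
Solving the two reaction functions simultaneously: (1 − (−0.5)(−2/7))q_A = 25 − 0.5·(187/14), so (6/7)q_A = 513/28 and q_A = 21.375.
Then q_B = 187/14 − (2/7)·21.375 = 7.25.
Equilibrium price: P = 246 − 4·28.625 = 131.5.

131.5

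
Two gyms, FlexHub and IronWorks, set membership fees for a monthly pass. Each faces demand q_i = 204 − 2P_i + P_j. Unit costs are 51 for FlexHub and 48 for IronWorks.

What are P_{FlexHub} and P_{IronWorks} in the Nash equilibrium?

FlexHub's profit: π = (P_{FlexHub} − 51)(204 − 2P_{FlexHub} + P_{IronWorks}).
∂π/∂P_{FlexHub} = 306 − 4P_{FlexHub} + P_{IronWorks} = 0 ⇒ P_{FlexHub} = 76.5 + 0.25P_{IronWorks}.
Similarly P_{IronWorks} = 75 + 0.25P_{FlexHub}.
Solving the two reaction functions simultaneously: (1 − (0.25)(0.25))P_{FlexHub} = 76.5 + 0.25·75, so 0.9375P_{FlexHub} = 95.25 and P_{FlexHub} = 101.6.
Then P_{IronWorks} = 75 + 0.25·101.6 = 100.4.

101.6, 100.4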